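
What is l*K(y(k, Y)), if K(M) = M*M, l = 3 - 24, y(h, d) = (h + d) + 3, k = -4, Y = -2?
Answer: -189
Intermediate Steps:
y(h, d) = 3 + d + h (y(h, d) = (d + h) + 3 = 3 + d + h)
l = -21
K(M) = M²
l*K(y(k, Y)) = -21*(3 - 2 - 4)² = -21*(-3)² = -21*9 = -189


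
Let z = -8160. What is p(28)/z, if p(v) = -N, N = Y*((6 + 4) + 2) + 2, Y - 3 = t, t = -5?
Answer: -11/4080 ≈ -0.0026961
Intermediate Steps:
Y = -2 (Y = 3 - 5 = -2)
N = -22 (N = -2*((6 + 4) + 2) + 2 = -2*(10 + 2) + 2 = -2*12 + 2 = -24 + 2 = -22)
p(v) = 22 (p(v) = -1*(-22) = 22)
p(28)/z = 22/(-8160) = 22*(-1/8160) = -11/4080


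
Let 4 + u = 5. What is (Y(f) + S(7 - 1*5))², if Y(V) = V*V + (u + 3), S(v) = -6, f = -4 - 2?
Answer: 1156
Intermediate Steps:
u = 1 (u = -4 + 5 = 1)
f = -6
Y(V) = 4 + V² (Y(V) = V*V + (1 + 3) = V² + 4 = 4 + V²)
(Y(f) + S(7 - 1*5))² = ((4 + (-6)²) - 6)² = ((4 + 36) - 6)² = (40 - 6)² = 34² = 1156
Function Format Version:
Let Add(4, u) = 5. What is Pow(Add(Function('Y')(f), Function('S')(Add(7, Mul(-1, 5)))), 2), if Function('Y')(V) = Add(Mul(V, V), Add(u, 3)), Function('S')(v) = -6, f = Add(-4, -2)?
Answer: 1156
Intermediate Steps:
u = 1 (u = Add(-4, 5) = 1)
f = -6
Function('Y')(V) = Add(4, Pow(V, 2)) (Function('Y')(V) = Add(Mul(V, V), Add(1, 3)) = Add(Pow(V, 2), 4) = Add(4, Pow(V, 2)))
Pow(Add(Function('Y')(f), Function('S')(Add(7, Mul(-1, 5)))), 2) = Pow(Add(Add(4, Pow(-6, 2)), -6), 2) = Pow(Add(Add(4, 36), -6), 2) = Pow(Add(40, -6), 2) = Pow(34, 2) = 1156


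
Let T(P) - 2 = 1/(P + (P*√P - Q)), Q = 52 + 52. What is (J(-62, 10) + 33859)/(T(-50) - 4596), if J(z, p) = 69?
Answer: 67856*(-125*√2 + 77*I)/(-707477*I + 1148500*√2) ≈ -7.3853 - 3.8221e-6*I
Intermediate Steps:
Q = 104
T(P) = 2 + 1/(-104 + P + P^(3/2)) (T(P) = 2 + 1/(P + (P*√P - 1*104)) = 2 + 1/(P + (P^(3/2) - 104)) = 2 + 1/(P + (-104 + P^(3/2))) = 2 + 1/(-104 + P + P^(3/2)))
(J(-62, 10) + 33859)/(T(-50) - 4596) = (69 + 33859)/((-207 + 2*(-50) + 2*(-50)^(3/2))/(-104 - 50 + (-50)^(3/2)) - 4596) = 33928/((-207 - 100 + 2*(-250*I*√2))/(-104 - 50 - 250*I*√2) - 4596) = 33928/((-207 - 100 - 500*I*√2)/(-154 - 250*I*√2) - 4596) = 33928/((-307 - 500*I*√2)/(-154 - 250*I*√2) - 4596) = 33928/(-4596 + (-307 - 500*I*√2)/(-154 - 250*I*√2))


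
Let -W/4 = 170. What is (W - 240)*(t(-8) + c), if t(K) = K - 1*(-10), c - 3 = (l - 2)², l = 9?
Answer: -49680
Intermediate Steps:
W = -680 (W = -4*170 = -680)
c = 52 (c = 3 + (9 - 2)² = 3 + 7² = 3 + 49 = 52)
t(K) = 10 + K (t(K) = K + 10 = 10 + K)
(W - 240)*(t(-8) + c) = (-680 - 240)*((10 - 8) + 52) = -920*(2 + 52) = -920*54 = -49680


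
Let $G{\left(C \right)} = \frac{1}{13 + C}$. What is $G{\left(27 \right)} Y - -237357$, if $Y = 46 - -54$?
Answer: $\frac{474719}{2} \approx 2.3736 \cdot 10^{5}$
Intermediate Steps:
$Y = 100$ ($Y = 46 + 54 = 100$)
$G{\left(27 \right)} Y - -237357 = \frac{1}{13 + 27} \cdot 100 - -237357 = \frac{1}{40} \cdot 100 + 237357 = \frac{5}{2} + 237357 = \frac{474719}{2}$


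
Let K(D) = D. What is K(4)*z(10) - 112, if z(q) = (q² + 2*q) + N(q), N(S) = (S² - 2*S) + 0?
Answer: 688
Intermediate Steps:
N(S) = S² - 2*S
z(q) = q² + 2*q + q*(-2 + q) (z(q) = (q² + 2*q) + q*(-2 + q) = q² + 2*q + q*(-2 + q))
K(4)*z(10) - 112 = 4*(2*10²) - 112 = 4*(2*100) - 112 = 4*200 - 112 = 800 - 112 = 688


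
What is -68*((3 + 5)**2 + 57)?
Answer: -8228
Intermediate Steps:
-68*((3 + 5)**2 + 57) = -68*(8**2 + 57) = -68*(64 + 57) = -68*121 = -8228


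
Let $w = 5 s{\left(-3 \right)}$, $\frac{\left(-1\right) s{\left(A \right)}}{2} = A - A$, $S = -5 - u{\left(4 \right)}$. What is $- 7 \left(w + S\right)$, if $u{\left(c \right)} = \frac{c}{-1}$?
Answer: $7$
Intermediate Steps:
$u{\left(c \right)} = - c$ ($u{\left(c \right)} = c \left(-1\right) = - c$)
$S = -1$ ($S = -5 - \left(-1\right) 4 = -5 - -4 = -5 + 4 = -1$)
$s{\left(A \right)} = 0$ ($s{\left(A \right)} = - 2 \left(A - A\right) = \left(-2\right) 0 = 0$)
$w = 0$ ($w = 5 \cdot 0 = 0$)
$- 7 \left(w + S\right) = - 7 \left(0 - 1\right) = - 7 \left(-1\right) = \left(-1\right) \left(-7\right) = 7$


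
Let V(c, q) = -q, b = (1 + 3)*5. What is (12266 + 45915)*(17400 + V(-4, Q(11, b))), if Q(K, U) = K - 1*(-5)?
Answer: 1011418504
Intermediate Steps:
b = 20 (b = 4*5 = 20)
Q(K, U) = 5 + K (Q(K, U) = K + 5 = 5 + K)
(12266 + 45915)*(17400 + V(-4, Q(11, b))) = (12266 + 45915)*(17400 - (5 + 11)) = 58181*(17400 - 1*16) = 58181*(17400 - 16) = 58181*17384 = 1011418504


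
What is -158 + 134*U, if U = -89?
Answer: -12084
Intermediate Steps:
-158 + 134*U = -158 + 134*(-89) = -158 - 11926 = -12084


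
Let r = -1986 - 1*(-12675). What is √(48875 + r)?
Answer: 2*√14891 ≈ 244.06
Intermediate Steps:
r = 10689 (r = -1986 + 12675 = 10689)
√(48875 + r) = √(48875 + 10689) = √59564 = 2*√14891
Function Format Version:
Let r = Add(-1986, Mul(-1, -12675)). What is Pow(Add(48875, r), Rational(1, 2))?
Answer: Mul(2, Pow(14891, Rational(1, 2))) ≈ 244.06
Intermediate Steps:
r = 10689 (r = Add(-1986, 12675) = 10689)
Pow(Add(48875, r), Rational(1, 2)) = Pow(Add(48875, 10689), Rational(1, 2)) = Pow(59564, Rational(1, 2)) = Mul(2, Pow(14891, Rational(1, 2)))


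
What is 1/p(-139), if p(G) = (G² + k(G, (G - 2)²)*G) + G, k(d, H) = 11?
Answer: 1/17653 ≈ 5.6648e-5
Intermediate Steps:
p(G) = G² + 12*G (p(G) = (G² + 11*G) + G = G² + 12*G)
1/p(-139) = 1/(-139*(12 - 139)) = 1/(-139*(-127)) = 1/17653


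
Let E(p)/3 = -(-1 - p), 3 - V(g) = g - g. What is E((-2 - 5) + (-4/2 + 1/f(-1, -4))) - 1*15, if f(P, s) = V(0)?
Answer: -38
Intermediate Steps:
V(g) = 3 (V(g) = 3 - (g - g) = 3 - 1*0 = 3 + 0 = 3)
f(P, s) = 3
E(p) = 3 + 3*p (E(p) = 3*(-(-1 - p)) = 3*(1 + p) = 3 + 3*p)
E((-2 - 5) + (-4/2 + 1/f(-1, -4))) - 1*15 = (3 + 3*((-2 - 5) + (-4/2 + 1/3))) - 1*15 = (3 + 3*(-7 + (-4*½ + 1*(⅓)))) - 15 = (3 + 3*(-7 + (-2 + ⅓))) - 15 = (3 + 3*(-7 - 5/3)) - 15 = (3 + 3*(-26/3)) - 15 = (3 - 26) - 15 = -23 - 15 = -38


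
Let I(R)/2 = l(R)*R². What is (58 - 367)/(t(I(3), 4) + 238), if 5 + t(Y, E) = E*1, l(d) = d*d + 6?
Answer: -103/79 ≈ -1.3038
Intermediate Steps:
l(d) = 6 + d² (l(d) = d² + 6 = 6 + d²)
I(R) = 2*R²*(6 + R²) (I(R) = 2*((6 + R²)*R²) = 2*(R²*(6 + R²)) = 2*R²*(6 + R²))
t(Y, E) = -5 + E (t(Y, E) = -5 + E*1 = -5 + E)
(58 - 367)/(t(I(3), 4) + 238) = (58 - 367)/((-5 + 4) + 238) = -309/(-1 + 238) = -309/237 = -309*1/237 = -103/79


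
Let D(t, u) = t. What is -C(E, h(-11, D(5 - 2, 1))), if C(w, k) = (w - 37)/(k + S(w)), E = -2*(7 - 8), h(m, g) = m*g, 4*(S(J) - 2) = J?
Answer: -70/61 ≈ -1.1475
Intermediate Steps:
S(J) = 2 + J/4
h(m, g) = g*m
E = 2 (E = -2*(-1) = 2)
C(w, k) = (-37 + w)/(2 + k + w/4) (C(w, k) = (w - 37)/(k + (2 + w/4)) = (-37 + w)/(2 + k + w/4))
-C(E, h(-11, D(5 - 2, 1))) = -4*(-37 + 2)/(8 + 2 + 4*((5 - 2)*(-11))) = -4*(-35)/(8 + 2 + 4*(3*(-11))) = -4*(-35)/(8 + 2 + 4*(-33)) = -4*(-35)/(8 + 2 - 132) = -4*(-35)/(-122) = -4*(-1)*(-35)/122 = -1*70/61 = -70/61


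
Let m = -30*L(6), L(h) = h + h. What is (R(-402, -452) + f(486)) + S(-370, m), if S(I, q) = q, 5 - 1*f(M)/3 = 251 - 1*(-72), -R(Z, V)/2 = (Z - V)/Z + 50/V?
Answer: -29834207/22713 ≈ -1313.5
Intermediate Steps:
L(h) = 2*h
R(Z, V) = -100/V - 2*(Z - V)/Z (R(Z, V) = -2*((Z - V)/Z + 50/V) = -2*(50/V + (Z - V)/Z) = -100/V - 2*(Z - V)/Z)
m = -360 (m = -60*6 = -30*12 = -360)
f(M) = -954 (f(M) = 15 - 3*(251 - 1*(-72)) = 15 - 3*(251 + 72) = 15 - 3*323 = 15 - 969 = -954)
(R(-402, -452) + f(486)) + S(-370, m) = ((-2 - 100/(-452) + 2*(-452)/(-402)) - 954) - 360 = ((-2 - 100*(-1/452) + 2*(-452)*(-1/402)) - 954) - 360 = ((-2 + 25/113 + 452/201) - 954) - 360 = (10675/22713 - 954) - 360 = -21657527/22713 - 360 = -29834207/22713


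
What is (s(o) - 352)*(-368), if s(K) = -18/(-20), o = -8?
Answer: 646024/5 ≈ 1.2920e+5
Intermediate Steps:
s(K) = 9/10 (s(K) = -18*(-1/20) = 9/10)
(s(o) - 352)*(-368) = (9/10 - 352)*(-368) = -3511/10*(-368) = 646024/5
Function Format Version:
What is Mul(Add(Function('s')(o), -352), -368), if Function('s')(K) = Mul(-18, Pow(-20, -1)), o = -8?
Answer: Rational(646024, 5) ≈ 1.2920e+5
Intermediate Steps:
Function('s')(K) = Rational(9, 10) (Function('s')(K) = Mul(-18, Rational(-1, 20)) = Rational(9, 10))
Mul(Add(Function('s')(o), -352), -368) = Mul(Add(Rational(9, 10), -352), -368) = Mul(Rational(-3511, 10), -368) = Rational(646024, 5)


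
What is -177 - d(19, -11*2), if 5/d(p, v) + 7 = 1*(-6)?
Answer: -2296/13 ≈ -176.62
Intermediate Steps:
d(p, v) = -5/13 (d(p, v) = 5/(-7 + 1*(-6)) = 5/(-7 - 6) = 5/(-13) = 5*(-1/13) = -5/13)
-177 - d(19, -11*2) = -177 - 1*(-5/13) = -177 + 5/13 = -2296/13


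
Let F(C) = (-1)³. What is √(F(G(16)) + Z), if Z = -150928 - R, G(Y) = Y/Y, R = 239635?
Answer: 6*I*√10849 ≈ 624.95*I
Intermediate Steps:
G(Y) = 1
F(C) = -1
Z = -390563 (Z = -150928 - 1*239635 = -150928 - 239635 = -390563)
√(F(G(16)) + Z) = √(-1 - 390563) = √(-390564) = 6*I*√10849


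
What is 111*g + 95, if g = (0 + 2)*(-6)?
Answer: -1237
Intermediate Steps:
g = -12 (g = 2*(-6) = -12)
111*g + 95 = 111*(-12) + 95 = -1332 + 95 = -1237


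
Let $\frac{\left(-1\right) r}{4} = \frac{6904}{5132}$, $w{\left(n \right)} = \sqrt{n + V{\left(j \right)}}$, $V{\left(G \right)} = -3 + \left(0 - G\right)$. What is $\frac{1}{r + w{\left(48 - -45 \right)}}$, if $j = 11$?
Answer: $\frac{8857832}{82375815} + \frac{1646089 \sqrt{79}}{82375815} \approx 0.28514$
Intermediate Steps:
$V{\left(G \right)} = -3 - G$
$w{\left(n \right)} = \sqrt{-14 + n}$ ($w{\left(n \right)} = \sqrt{n - 14} = \sqrt{-14 + n}$)
$r = - \frac{6904}{1283}$ ($r = - 4 \cdot \frac{6904}{5132} = - 4 \cdot 6904 \cdot \frac{1}{5132} = \left(-4\right) \frac{1726}{1283} = - \frac{6904}{1283} \approx -5.3811$)
$\frac{1}{r + w{\left(48 - -45 \right)}} = \frac{1}{- \frac{6904}{1283} + \sqrt{-14 + \left(48 - -45\right)}} = \frac{1}{- \frac{6904}{1283} + \sqrt{-14 + \left(48 + 45\right)}} = \frac{1}{- \frac{6904}{1283} + \sqrt{-14 + 93}} = \frac{1}{- \frac{6904}{1283} + \sqrt{79}}$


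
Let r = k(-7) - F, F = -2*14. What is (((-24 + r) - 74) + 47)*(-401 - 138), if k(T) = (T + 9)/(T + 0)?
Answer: 12551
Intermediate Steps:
F = -28
k(T) = (9 + T)/T
r = 194/7 (r = (9 - 7)/(-7) - 1*(-28) = -⅐*2 + 28 = -2/7 + 28 = 194/7 ≈ 27.714)
(((-24 + r) - 74) + 47)*(-401 - 138) = (((-24 + 194/7) - 74) + 47)*(-401 - 138) = ((26/7 - 74) + 47)*(-539) = (-492/7 + 47)*(-539) = -163/7*(-539) = 12551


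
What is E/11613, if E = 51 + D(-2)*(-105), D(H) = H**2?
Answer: -123/3871 ≈ -0.031775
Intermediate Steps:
E = -369 (E = 51 + (-2)**2*(-105) = 51 + 4*(-105) = 51 - 420 = -369)
E/11613 = -369/11613 = -369*1/11613 = -123/3871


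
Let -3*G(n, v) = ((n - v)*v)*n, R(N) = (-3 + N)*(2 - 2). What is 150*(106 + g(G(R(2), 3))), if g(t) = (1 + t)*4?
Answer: 16500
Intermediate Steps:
R(N) = 0 (R(N) = (-3 + N)*0 = 0)
G(n, v) = -n*v*(n - v)/3 (G(n, v) = -(n - v)*v*n/3 = -v*(n - v)*n/3 = -n*v*(n - v)/3)
g(t) = 4 + 4*t
150*(106 + g(G(R(2), 3))) = 150*(106 + (4 + 4*((⅓)*0*3*(3 - 1*0)))) = 150*(106 + (4 + 4*((⅓)*0*3*(3 + 0)))) = 150*(106 + (4 + 4*((⅓)*0*3*3))) = 150*(106 + (4 + 4*0)) = 150*(106 + (4 + 0)) = 150*(106 + 4) = 150*110 = 16500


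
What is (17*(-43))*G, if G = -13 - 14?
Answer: 19737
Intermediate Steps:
G = -27
(17*(-43))*G = (17*(-43))*(-27) = -731*(-27) = 19737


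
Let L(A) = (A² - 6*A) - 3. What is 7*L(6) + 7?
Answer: -14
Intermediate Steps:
L(A) = -3 + A² - 6*A
7*L(6) + 7 = 7*(-3 + 6² - 6*6) + 7 = 7*(-3 + 36 - 36) + 7 = 7*(-3) + 7 = -21 + 7 = -14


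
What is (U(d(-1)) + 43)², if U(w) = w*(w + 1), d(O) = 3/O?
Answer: 2401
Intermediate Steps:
U(w) = w*(1 + w)
(U(d(-1)) + 43)² = ((3/(-1))*(1 + 3/(-1)) + 43)² = ((3*(-1))*(1 + 3*(-1)) + 43)² = (-3*(1 - 3) + 43)² = (-3*(-2) + 43)² = (6 + 43)² = 49² = 2401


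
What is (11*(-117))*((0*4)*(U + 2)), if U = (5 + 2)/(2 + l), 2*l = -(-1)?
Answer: 0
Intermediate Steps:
l = ½ (l = (-(-1))/2 = (-1*(-1))/2 = (½)*1 = ½ ≈ 0.50000)
U = 14/5 (U = (5 + 2)/(2 + ½) = 7/(5/2) = 7*(⅖) = 14/5 ≈ 2.8000)
(11*(-117))*((0*4)*(U + 2)) = (11*(-117))*((0*4)*(14/5 + 2)) = -0*24/5 = -1287*0 = 0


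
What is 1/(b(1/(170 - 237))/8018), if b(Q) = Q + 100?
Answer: 537206/6699 ≈ 80.192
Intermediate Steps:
b(Q) = 100 + Q
1/(b(1/(170 - 237))/8018) = 1/((100 + 1/(170 - 237))/8018) = 1/((100 + 1/(-67))*(1/8018)) = 1/((100 - 1/67)*(1/8018)) = 1/((6699/67)*(1/8018)) = 1/(6699/537206) = 537206/6699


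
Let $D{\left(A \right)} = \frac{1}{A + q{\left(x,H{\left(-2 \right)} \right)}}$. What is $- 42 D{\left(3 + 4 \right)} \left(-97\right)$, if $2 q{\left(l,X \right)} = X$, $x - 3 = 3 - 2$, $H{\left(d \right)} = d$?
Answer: $679$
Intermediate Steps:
$x = 4$ ($x = 3 + \left(3 - 2\right) = 3 + 1 = 4$)
$q{\left(l,X \right)} = \frac{X}{2}$
$D{\left(A \right)} = \frac{1}{-1 + A}$ ($D{\left(A \right)} = \frac{1}{A + \frac{1}{2} \left(-2\right)} = \frac{1}{A - 1} = \frac{1}{-1 + A}$)
$- 42 D{\left(3 + 4 \right)} \left(-97\right) = - \frac{42}{-1 + \left(3 + 4\right)} \left(-97\right) = - \frac{42}{-1 + 7} \left(-97\right) = - \frac{42}{6} \left(-97\right) = \left(-42\right) \frac{1}{6} \left(-97\right) = \left(-7\right) \left(-97\right) = 679$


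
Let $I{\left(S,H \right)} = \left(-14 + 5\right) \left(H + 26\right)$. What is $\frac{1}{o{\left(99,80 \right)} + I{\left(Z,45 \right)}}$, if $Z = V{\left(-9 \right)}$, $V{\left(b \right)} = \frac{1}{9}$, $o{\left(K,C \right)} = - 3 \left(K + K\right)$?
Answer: $- \frac{1}{1233} \approx -0.00081103$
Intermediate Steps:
$o{\left(K,C \right)} = - 6 K$ ($o{\left(K,C \right)} = - 3 \cdot 2 K = - 6 K$)
$V{\left(b \right)} = \frac{1}{9}$
$Z = \frac{1}{9} \approx 0.11111$
$I{\left(S,H \right)} = -234 - 9 H$ ($I{\left(S,H \right)} = - 9 \left(26 + H\right) = -234 - 9 H$)
$\frac{1}{o{\left(99,80 \right)} + I{\left(Z,45 \right)}} = \frac{1}{\left(-6\right) 99 - 639} = \frac{1}{-594 - 639} = \frac{1}{-1233} = - \frac{1}{1233}$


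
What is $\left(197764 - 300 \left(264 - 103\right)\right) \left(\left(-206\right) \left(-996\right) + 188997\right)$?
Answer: $58914673272$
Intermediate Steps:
$\left(197764 - 300 \left(264 - 103\right)\right) \left(\left(-206\right) \left(-996\right) + 188997\right) = \left(197764 - 48300\right) \left(205176 + 188997\right) = \left(197764 - 48300\right) 394173 = 149464 \cdot 394173 = 58914673272$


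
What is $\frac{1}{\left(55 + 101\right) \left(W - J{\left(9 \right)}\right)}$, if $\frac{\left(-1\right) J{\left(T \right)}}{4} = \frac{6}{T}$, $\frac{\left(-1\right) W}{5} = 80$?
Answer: $- \frac{1}{61984} \approx -1.6133 \cdot 10^{-5}$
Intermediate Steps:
$W = -400$ ($W = \left(-5\right) 80 = -400$)
$J{\left(T \right)} = - \frac{24}{T}$ ($J{\left(T \right)} = - 4 \frac{6}{T} = - \frac{24}{T}$)
$\frac{1}{\left(55 + 101\right) \left(W - J{\left(9 \right)}\right)} = \frac{1}{\left(55 + 101\right) \left(-400 - - \frac{24}{9}\right)} = \frac{1}{156 \left(-400 - \left(-24\right) \frac{1}{9}\right)} = \frac{1}{156 \left(-400 - - \frac{8}{3}\right)} = \frac{1}{156 \left(-400 + \frac{8}{3}\right)} = \frac{1}{156 \left(- \frac{1192}{3}\right)} = \frac{1}{-61984} = - \frac{1}{61984}$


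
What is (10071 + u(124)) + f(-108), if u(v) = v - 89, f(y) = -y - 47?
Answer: 10167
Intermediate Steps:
f(y) = -47 - y
u(v) = -89 + v
(10071 + u(124)) + f(-108) = (10071 + (-89 + 124)) + (-47 - 1*(-108)) = (10071 + 35) + (-47 + 108) = 10106 + 61 = 10167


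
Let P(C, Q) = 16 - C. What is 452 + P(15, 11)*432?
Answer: 884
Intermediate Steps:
452 + P(15, 11)*432 = 452 + (16 - 1*15)*432 = 452 + (16 - 15)*432 = 452 + 1*432 = 452 + 432 = 884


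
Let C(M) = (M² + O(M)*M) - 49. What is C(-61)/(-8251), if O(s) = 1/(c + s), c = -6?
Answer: -246085/552817 ≈ -0.44515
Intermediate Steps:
O(s) = 1/(-6 + s)
C(M) = -49 + M² + M/(-6 + M) (C(M) = (M² + M/(-6 + M)) - 49 = -49 + M² + M/(-6 + M))
C(-61)/(-8251) = ((-61 + (-49 + (-61)²)*(-6 - 61))/(-6 - 61))/(-8251) = ((-61 + (-49 + 3721)*(-67))/(-67))*(-1/8251) = -(-61 + 3672*(-67))/67*(-1/8251) = -(-61 - 246024)/67*(-1/8251) = -1/67*(-246085)*(-1/8251) = (246085/67)*(-1/8251) = -246085/552817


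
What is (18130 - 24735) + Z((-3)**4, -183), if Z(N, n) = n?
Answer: -6788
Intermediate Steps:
(18130 - 24735) + Z((-3)**4, -183) = (18130 - 24735) - 183 = -6605 - 183 = -6788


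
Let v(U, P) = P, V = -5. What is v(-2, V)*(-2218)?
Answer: 11090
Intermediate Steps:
v(-2, V)*(-2218) = -5*(-2218) = 11090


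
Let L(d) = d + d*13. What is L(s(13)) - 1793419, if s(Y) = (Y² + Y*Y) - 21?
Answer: -1788981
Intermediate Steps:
s(Y) = -21 + 2*Y² (s(Y) = (Y² + Y²) - 21 = 2*Y² - 21 = -21 + 2*Y²)
L(d) = 14*d (L(d) = d + 13*d = 14*d)
L(s(13)) - 1793419 = 14*(-21 + 2*13²) - 1793419 = 14*(-21 + 2*169) - 1793419 = 14*(-21 + 338) - 1793419 = 14*317 - 1793419 = 4438 - 1793419 = -1788981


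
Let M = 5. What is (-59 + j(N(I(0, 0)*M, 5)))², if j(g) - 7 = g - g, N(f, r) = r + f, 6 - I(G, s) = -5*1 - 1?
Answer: 2704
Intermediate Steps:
I(G, s) = 12 (I(G, s) = 6 - (-5*1 - 1) = 6 - (-5 - 1) = 6 - 1*(-6) = 6 + 6 = 12)
N(f, r) = f + r
j(g) = 7 (j(g) = 7 + (g - g) = 7 + 0 = 7)
(-59 + j(N(I(0, 0)*M, 5)))² = (-59 + 7)² = (-52)² = 2704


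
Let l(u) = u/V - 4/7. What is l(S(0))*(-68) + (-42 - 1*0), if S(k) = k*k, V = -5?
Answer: -22/7 ≈ -3.1429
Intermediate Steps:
S(k) = k²
l(u) = -4/7 - u/5 (l(u) = u/(-5) - 4/7 = u*(-⅕) - 4*⅐ = -u/5 - 4/7 = -4/7 - u/5)
l(S(0))*(-68) + (-42 - 1*0) = (-4/7 - ⅕*0²)*(-68) + (-42 - 1*0) = (-4/7 - ⅕*0)*(-68) + (-42 + 0) = (-4/7 + 0)*(-68) - 42 = -4/7*(-68) - 42 = 272/7 - 42 = -22/7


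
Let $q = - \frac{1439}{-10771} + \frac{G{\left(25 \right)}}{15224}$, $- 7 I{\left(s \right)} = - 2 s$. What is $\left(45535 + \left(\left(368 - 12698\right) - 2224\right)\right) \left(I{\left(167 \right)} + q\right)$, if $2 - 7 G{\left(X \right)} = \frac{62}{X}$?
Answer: $\frac{10634596017302997}{7174024550} \approx 1.4824 \cdot 10^{6}$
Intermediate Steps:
$G{\left(X \right)} = \frac{2}{7} - \frac{62}{7 X}$ ($G{\left(X \right)} = \frac{2}{7} - \frac{62 \frac{1}{X}}{7} = \frac{2}{7} - \frac{62}{7 X}$)
$I{\left(s \right)} = \frac{2 s}{7}$ ($I{\left(s \right)} = - \frac{\left(-2\right) s}{7} = \frac{2 s}{7}$)
$q = \frac{958413637}{7174024550}$ ($q = - \frac{1439}{-10771} + \frac{\frac{2}{7} \cdot \frac{1}{25} \left(-31 + 25\right)}{15224} = \left(-1439\right) \left(- \frac{1}{10771}\right) + \frac{2}{7} \cdot \frac{1}{25} \left(-6\right) \frac{1}{15224} = \frac{1439}{10771} - \frac{3}{666050} = \frac{958413637}{7174024550} \approx 0.13359$)
$\left(45535 + \left(\left(368 - 12698\right) - 2224\right)\right) \left(I{\left(167 \right)} + q\right) = \left(45535 + \left(\left(368 - 12698\right) - 2224\right)\right) \left(\frac{2}{7} \cdot 167 + \frac{958413637}{7174024550}\right) = \left(45535 - 14554\right) \left(\frac{334}{7} + \frac{958413637}{7174024550}\right) = \left(45535 - 14554\right) \frac{343261870737}{7174024550} = 30981 \cdot \frac{343261870737}{7174024550} = \frac{10634596017302997}{7174024550}$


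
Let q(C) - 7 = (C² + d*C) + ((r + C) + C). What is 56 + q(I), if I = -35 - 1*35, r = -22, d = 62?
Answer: 461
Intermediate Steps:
I = -70 (I = -35 - 35 = -70)
q(C) = -15 + C² + 64*C (q(C) = 7 + ((C² + 62*C) + ((-22 + C) + C)) = 7 + ((C² + 62*C) + (-22 + 2*C)) = 7 + (-22 + C² + 64*C) = -15 + C² + 64*C)
56 + q(I) = 56 + (-15 + (-70)² + 64*(-70)) = 56 + (-15 + 4900 - 4480) = 56 + 405 = 461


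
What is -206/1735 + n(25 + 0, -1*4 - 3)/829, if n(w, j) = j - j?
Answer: -206/1735 ≈ -0.11873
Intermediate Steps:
n(w, j) = 0
-206/1735 + n(25 + 0, -1*4 - 3)/829 = -206/1735 + 0/829 = -206*1/1735 + 0*(1/829) = -206/1735 + 0 = -206/1735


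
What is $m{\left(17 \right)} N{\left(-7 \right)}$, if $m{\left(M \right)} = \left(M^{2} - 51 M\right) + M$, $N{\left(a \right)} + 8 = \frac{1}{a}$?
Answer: $\frac{31977}{7} \approx 4568.1$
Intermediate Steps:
$N{\left(a \right)} = -8 + \frac{1}{a}$
$m{\left(M \right)} = M^{2} - 50 M$
$m{\left(17 \right)} N{\left(-7 \right)} = 17 \left(-50 + 17\right) \left(-8 + \frac{1}{-7}\right) = 17 \left(-33\right) \left(-8 - \frac{1}{7}\right) = \left(-561\right) \left(- \frac{57}{7}\right) = \frac{31977}{7}$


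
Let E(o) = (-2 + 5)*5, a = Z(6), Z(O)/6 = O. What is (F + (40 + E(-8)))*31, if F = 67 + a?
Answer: 4898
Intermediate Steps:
Z(O) = 6*O
a = 36 (a = 6*6 = 36)
F = 103 (F = 67 + 36 = 103)
E(o) = 15 (E(o) = 3*5 = 15)
(F + (40 + E(-8)))*31 = (103 + (40 + 15))*31 = (103 + 55)*31 = 158*31 = 4898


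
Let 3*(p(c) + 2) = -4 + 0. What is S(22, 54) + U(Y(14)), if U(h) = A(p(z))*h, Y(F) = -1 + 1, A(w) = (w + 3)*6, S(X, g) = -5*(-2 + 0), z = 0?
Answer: 10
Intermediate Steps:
p(c) = -10/3 (p(c) = -2 + (-4 + 0)/3 = -2 + (⅓)*(-4) = -2 - 4/3 = -10/3)
S(X, g) = 10 (S(X, g) = -5*(-2) = 10)
A(w) = 18 + 6*w (A(w) = (3 + w)*6 = 18 + 6*w)
Y(F) = 0
U(h) = -2*h (U(h) = (18 + 6*(-10/3))*h = (18 - 20)*h = -2*h)
S(22, 54) + U(Y(14)) = 10 - 2*0 = 10 + 0 = 10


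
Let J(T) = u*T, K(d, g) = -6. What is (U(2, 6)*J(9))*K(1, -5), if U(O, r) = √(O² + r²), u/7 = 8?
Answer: -6048*√10 ≈ -19125.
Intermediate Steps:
u = 56 (u = 7*8 = 56)
J(T) = 56*T
(U(2, 6)*J(9))*K(1, -5) = (√(2² + 6²)*(56*9))*(-6) = (√(4 + 36)*504)*(-6) = (√40*504)*(-6) = ((2*√10)*504)*(-6) = (1008*√10)*(-6) = -6048*√10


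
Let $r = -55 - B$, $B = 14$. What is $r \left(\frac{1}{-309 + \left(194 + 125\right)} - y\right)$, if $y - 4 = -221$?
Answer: $- \frac{149799}{10} \approx -14980.0$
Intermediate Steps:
$y = -217$ ($y = 4 - 221 = -217$)
$r = -69$ ($r = -55 - 14 = -69$)
$r \left(\frac{1}{-309 + \left(194 + 125\right)} - y\right) = - 69 \left(\frac{1}{-309 + \left(194 + 125\right)} - -217\right) = - 69 \left(\frac{1}{-309 + 319} + 217\right) = - 69 \left(\frac{1}{10} + 217\right) = \left(-69\right) \frac{2171}{10} = - \frac{149799}{10}$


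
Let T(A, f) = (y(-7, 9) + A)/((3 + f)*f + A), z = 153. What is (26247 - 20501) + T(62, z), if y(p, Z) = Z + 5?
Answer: 68750928/11965 ≈ 5746.0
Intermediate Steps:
y(p, Z) = 5 + Z
T(A, f) = (14 + A)/(A + f*(3 + f)) (T(A, f) = ((5 + 9) + A)/((3 + f)*f + A) = (14 + A)/(f*(3 + f) + A) = (14 + A)/(A + f*(3 + f)))
(26247 - 20501) + T(62, z) = (26247 - 20501) + (14 + 62)/(62 + 153² + 3*153) = 5746 + 76/(62 + 23409 + 459) = 5746 + 76/23930 = 5746 + (1/23930)*76 = 5746 + 38/11965 = 68750928/11965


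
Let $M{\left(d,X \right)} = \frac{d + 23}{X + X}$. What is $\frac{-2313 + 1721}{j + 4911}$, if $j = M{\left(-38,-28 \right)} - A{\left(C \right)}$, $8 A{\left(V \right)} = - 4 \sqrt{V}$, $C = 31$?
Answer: $- \frac{9117827712}{75642026657} + \frac{928256 \sqrt{31}}{75642026657} \approx -0.12047$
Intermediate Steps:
$M{\left(d,X \right)} = \frac{23 + d}{2 X}$
$A{\left(V \right)} = - \frac{\sqrt{V}}{2}$ ($A{\left(V \right)} = \frac{\left(-4\right) \sqrt{V}}{8} = - \frac{\sqrt{V}}{2}$)
$j = \frac{15}{56} + \frac{\sqrt{31}}{2}$ ($j = \frac{23 - 38}{2 \left(-28\right)} - - \frac{\sqrt{31}}{2} = \frac{1}{2} \left(- \frac{1}{28}\right) \left(-15\right) + \frac{\sqrt{31}}{2} = \frac{15}{56} + \frac{\sqrt{31}}{2} \approx 3.0517$)
$\frac{-2313 + 1721}{j + 4911} = \frac{-2313 + 1721}{\left(\frac{15}{56} + \frac{\sqrt{31}}{2}\right) + 4911} = - \frac{592}{\frac{275031}{56} + \frac{\sqrt{31}}{2}}$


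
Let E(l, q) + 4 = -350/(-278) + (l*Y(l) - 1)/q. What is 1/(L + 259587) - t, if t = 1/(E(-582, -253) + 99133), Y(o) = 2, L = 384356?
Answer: -19159267728/2244962867214079 ≈ -8.5343e-6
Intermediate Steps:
E(l, q) = -381/139 + (-1 + 2*l)/q (E(l, q) = -4 + (-350/(-278) + (l*2 - 1)/q) = -4 + (-350*(-1/278) + (2*l - 1)/q) = -4 + (175/139 + (-1 + 2*l)/q) = -381/139 + (-1 + 2*l)/q)
t = 35167/3486275753 (t = 1/((1/139)*(-139 - 381*(-253) + 278*(-582))/(-253) + 99133) = 1/((1/139)*(-1/253)*(-139 + 96393 - 161796) + 99133) = 1/((1/139)*(-1/253)*(-65542) + 99133) = 1/(65542/35167 + 99133) = 1/(3486275753/35167) = 35167/3486275753 ≈ 1.0087e-5)
1/(L + 259587) - t = 1/(384356 + 259587) - 1*35167/3486275753 = 1/643943 - 35167/3486275753 = -19159267728/2244962867214079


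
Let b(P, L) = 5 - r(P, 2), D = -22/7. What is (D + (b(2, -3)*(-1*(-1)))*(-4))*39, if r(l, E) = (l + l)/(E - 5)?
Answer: -7774/7 ≈ -1110.6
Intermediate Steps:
D = -22/7 (D = -22*1/7 = -22/7 ≈ -3.1429)
r(l, E) = 2*l/(-5 + E) (r(l, E) = (2*l)/(-5 + E) = 2*l/(-5 + E))
b(P, L) = 5 + 2*P/3 (b(P, L) = 5 - 2*P/(-5 + 2) = 5 - 2*P/(-3) = 5 - 2*P*(-1)/3 = 5 - (-2)*P/3 = 5 + 2*P/3)
(D + (b(2, -3)*(-1*(-1)))*(-4))*39 = (-22/7 + ((5 + (2/3)*2)*(-1*(-1)))*(-4))*39 = (-22/7 + ((5 + 4/3)*1)*(-4))*39 = (-22/7 + ((19/3)*1)*(-4))*39 = (-22/7 + (19/3)*(-4))*39 = (-22/7 - 76/3)*39 = -598/21*39 = -7774/7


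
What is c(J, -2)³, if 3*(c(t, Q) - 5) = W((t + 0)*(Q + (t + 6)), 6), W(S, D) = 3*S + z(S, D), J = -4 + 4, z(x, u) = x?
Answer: 125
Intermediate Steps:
J = 0
W(S, D) = 4*S (W(S, D) = 3*S + S = 4*S)
c(t, Q) = 5 + 4*t*(6 + Q + t)/3 (c(t, Q) = 5 + (4*((t + 0)*(Q + (t + 6))))/3 = 5 + (4*(t*(Q + (6 + t))))/3 = 5 + (4*(t*(6 + Q + t)))/3 = 5 + (4*t*(6 + Q + t))/3 = 5 + 4*t*(6 + Q + t)/3)
c(J, -2)³ = (5 + (4/3)*0*(6 - 2 + 0))³ = (5 + (4/3)*0*4)³ = (5 + 0)³ = 5³ = 125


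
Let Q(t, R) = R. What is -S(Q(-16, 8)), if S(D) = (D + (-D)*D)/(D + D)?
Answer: 7/2 ≈ 3.5000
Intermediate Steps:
S(D) = (D - D²)/(2*D) (S(D) = (D - D²)/((2*D)) = (D - D²)*(1/(2*D)) = (D - D²)/(2*D))
-S(Q(-16, 8)) = -(½ - ½*8) = -(½ - 4) = -1*(-7/2) = 7/2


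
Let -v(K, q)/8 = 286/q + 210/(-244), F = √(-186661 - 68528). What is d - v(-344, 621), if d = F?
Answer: -121252/37881 + 11*I*√2109 ≈ -3.2009 + 505.16*I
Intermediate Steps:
F = 11*I*√2109 (F = √(-255189) = 11*I*√2109 ≈ 505.16*I)
v(K, q) = 420/61 - 2288/q (v(K, q) = -8*(286/q + 210/(-244)) = -8*(286/q + 210*(-1/244)) = -8*(286/q - 105/122) = -8*(-105/122 + 286/q) = 420/61 - 2288/q)
d = 11*I*√2109 ≈ 505.16*I
d - v(-344, 621) = 11*I*√2109 - (420/61 - 2288/621) = 11*I*√2109 - 1*121252/37881 = 11*I*√2109 - 121252/37881 = -121252/37881 + 11*I*√2109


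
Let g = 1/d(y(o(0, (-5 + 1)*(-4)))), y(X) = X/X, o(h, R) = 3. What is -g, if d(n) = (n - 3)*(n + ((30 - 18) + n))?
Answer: 1/28 ≈ 0.035714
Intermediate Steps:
y(X) = 1
d(n) = (-3 + n)*(12 + 2*n) (d(n) = (-3 + n)*(n + (12 + n)) = (-3 + n)*(12 + 2*n))
g = -1/28 (g = 1/(-36 + 2*1**2 + 6*1) = 1/(-36 + 2*1 + 6) = 1/(-36 + 2 + 6) = 1/(-28) = -1/28 ≈ -0.035714)
-g = -1*(-1/28) = 1/28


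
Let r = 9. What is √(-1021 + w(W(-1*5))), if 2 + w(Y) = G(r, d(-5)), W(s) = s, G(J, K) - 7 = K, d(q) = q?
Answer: I*√1021 ≈ 31.953*I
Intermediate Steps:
G(J, K) = 7 + K
w(Y) = 0 (w(Y) = -2 + (7 - 5) = -2 + 2 = 0)
√(-1021 + w(W(-1*5))) = √(-1021 + 0) = √(-1021) = I*√1021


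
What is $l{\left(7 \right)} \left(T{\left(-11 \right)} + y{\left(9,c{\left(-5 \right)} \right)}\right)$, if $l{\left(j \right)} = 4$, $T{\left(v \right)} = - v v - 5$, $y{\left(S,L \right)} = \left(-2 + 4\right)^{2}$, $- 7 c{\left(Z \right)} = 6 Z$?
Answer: $-488$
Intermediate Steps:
$c{\left(Z \right)} = - \frac{6 Z}{7}$
$y{\left(S,L \right)} = 4$ ($y{\left(S,L \right)} = 2^{2} = 4$)
$T{\left(v \right)} = -5 - v^{2}$ ($T{\left(v \right)} = - v^{2} - 5 = -5 - v^{2}$)
$l{\left(7 \right)} \left(T{\left(-11 \right)} + y{\left(9,c{\left(-5 \right)} \right)}\right) = 4 \left(\left(-5 - \left(-11\right)^{2}\right) + 4\right) = 4 \left(\left(-5 - 121\right) + 4\right) = 4 \left(-126 + 4\right) = 4 \left(-122\right) = -488$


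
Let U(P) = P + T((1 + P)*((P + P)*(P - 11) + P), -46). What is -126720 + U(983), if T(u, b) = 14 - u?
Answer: -1881469763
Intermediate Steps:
U(P) = 14 + P - (1 + P)*(P + 2*P*(-11 + P)) (U(P) = P + (14 - (1 + P)*((P + P)*(P - 11) + P)) = P + (14 - (1 + P)*((2*P)*(-11 + P) + P)) = P + (14 - (1 + P)*(2*P*(-11 + P) + P)) = P + (14 - (1 + P)*(P + 2*P*(-11 + P))) = 14 + P - (1 + P)*(P + 2*P*(-11 + P)))
-126720 + U(983) = -126720 + (14 + 983 + 983*(21 - 2*983**2 + 19*983)) = -126720 + (14 + 983 + 983*(21 - 2*966289 + 18677)) = -126720 + (14 + 983 + 983*(21 - 1932578 + 18677)) = -126720 + (14 + 983 + 983*(-1913880)) = -126720 + (14 + 983 - 1881344040) = -126720 - 1881343043 = -1881469763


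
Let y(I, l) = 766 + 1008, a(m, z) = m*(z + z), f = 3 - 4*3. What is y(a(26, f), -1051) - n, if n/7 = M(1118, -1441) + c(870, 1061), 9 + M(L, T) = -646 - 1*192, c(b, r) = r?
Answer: 276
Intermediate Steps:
M(L, T) = -847 (M(L, T) = -9 + (-646 - 1*192) = -9 + (-646 - 192) = -9 - 838 = -847)
f = -9 (f = 3 - 12 = -9)
a(m, z) = 2*m*z (a(m, z) = m*(2*z) = 2*m*z)
y(I, l) = 1774
n = 1498 (n = 7*(-847 + 1061) = 7*214 = 1498)
y(a(26, f), -1051) - n = 1774 - 1*1498 = 1774 - 1498 = 276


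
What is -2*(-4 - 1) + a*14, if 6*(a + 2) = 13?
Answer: 37/3 ≈ 12.333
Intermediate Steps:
a = ⅙ (a = -2 + (⅙)*13 = -2 + 13/6 = ⅙ ≈ 0.16667)
-2*(-4 - 1) + a*14 = -2*(-4 - 1) + (⅙)*14 = -2*(-5) + 7/3 = 10 + 7/3 = 37/3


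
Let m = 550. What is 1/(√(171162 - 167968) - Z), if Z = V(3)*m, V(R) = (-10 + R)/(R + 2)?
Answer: 385/294853 - √3194/589706 ≈ 0.0012099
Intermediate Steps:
V(R) = (-10 + R)/(2 + R)
Z = -770 (Z = ((-10 + 3)/(2 + 3))*550 = (-7/5)*550 = ((⅕)*(-7))*550 = -7/5*550 = -770)
1/(√(171162 - 167968) - Z) = 1/(√(171162 - 167968) - 1*(-770)) = 1/(√3194 + 770) = 1/(770 + √3194)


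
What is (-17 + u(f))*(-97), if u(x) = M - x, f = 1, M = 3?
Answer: 1455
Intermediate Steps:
u(x) = 3 - x
(-17 + u(f))*(-97) = (-17 + (3 - 1*1))*(-97) = (-17 + (3 - 1))*(-97) = (-17 + 2)*(-97) = -15*(-97) = 1455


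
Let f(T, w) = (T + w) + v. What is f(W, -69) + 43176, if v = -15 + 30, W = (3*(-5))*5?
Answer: 43047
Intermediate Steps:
W = -75 (W = -15*5 = -75)
v = 15
f(T, w) = 15 + T + w (f(T, w) = (T + w) + 15 = 15 + T + w)
f(W, -69) + 43176 = (15 - 75 - 69) + 43176 = -129 + 43176 = 43047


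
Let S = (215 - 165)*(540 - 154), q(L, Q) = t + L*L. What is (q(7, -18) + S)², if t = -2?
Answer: 374306409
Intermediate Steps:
q(L, Q) = -2 + L² (q(L, Q) = -2 + L*L = -2 + L²)
S = 19300 (S = 50*386 = 19300)
(q(7, -18) + S)² = ((-2 + 7²) + 19300)² = ((-2 + 49) + 19300)² = (47 + 19300)² = 19347² = 374306409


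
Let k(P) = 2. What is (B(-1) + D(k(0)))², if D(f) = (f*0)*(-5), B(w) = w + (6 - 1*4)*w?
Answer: 9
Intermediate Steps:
B(w) = 3*w (B(w) = w + (6 - 4)*w = w + 2*w = 3*w)
D(f) = 0 (D(f) = 0*(-5) = 0)
(B(-1) + D(k(0)))² = (3*(-1) + 0)² = (-3 + 0)² = (-3)² = 9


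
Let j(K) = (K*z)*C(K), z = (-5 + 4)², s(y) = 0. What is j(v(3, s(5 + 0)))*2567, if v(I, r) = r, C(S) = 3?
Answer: 0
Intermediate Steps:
z = 1 (z = (-1)² = 1)
j(K) = 3*K (j(K) = (K*1)*3 = K*3 = 3*K)
j(v(3, s(5 + 0)))*2567 = (3*0)*2567 = 0*2567 = 0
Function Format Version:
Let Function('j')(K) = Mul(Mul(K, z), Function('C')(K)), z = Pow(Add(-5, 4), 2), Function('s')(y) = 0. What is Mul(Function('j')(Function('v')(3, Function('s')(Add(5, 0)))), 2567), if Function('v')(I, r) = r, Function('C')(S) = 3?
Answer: 0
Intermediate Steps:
z = 1 (z = Pow(-1, 2) = 1)
Function('j')(K) = Mul(3, K) (Function('j')(K) = Mul(Mul(K, 1), 3) = Mul(K, 3) = Mul(3, K))
Mul(Function('j')(Function('v')(3, Function('s')(Add(5, 0)))), 2567) = Mul(Mul(3, 0), 2567) = Mul(0, 2567) = 0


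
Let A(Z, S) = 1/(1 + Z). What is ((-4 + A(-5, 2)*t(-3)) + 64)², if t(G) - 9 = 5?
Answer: 12769/4 ≈ 3192.3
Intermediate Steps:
t(G) = 14 (t(G) = 9 + 5 = 14)
((-4 + A(-5, 2)*t(-3)) + 64)² = ((-4 + 14/(1 - 5)) + 64)² = ((-4 + 14/(-4)) + 64)² = ((-4 - ¼*14) + 64)² = ((-4 - 7/2) + 64)² = (-15/2 + 64)² = (113/2)² = 12769/4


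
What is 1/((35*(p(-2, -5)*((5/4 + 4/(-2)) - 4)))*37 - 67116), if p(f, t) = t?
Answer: -4/145439 ≈ -2.7503e-5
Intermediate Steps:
1/((35*(p(-2, -5)*((5/4 + 4/(-2)) - 4)))*37 - 67116) = 1/((35*(-5*((5/4 + 4/(-2)) - 4)))*37 - 67116) = 1/((35*(-5*((5*(1/4) + 4*(-1/2)) - 4)))*37 - 67116) = 1/((35*(-5*((5/4 - 2) - 4)))*37 - 67116) = 1/((35*(-5*(-3/4 - 4)))*37 - 67116) = 1/((35*(-5*(-19/4)))*37 - 67116) = 1/((35*(95/4))*37 - 67116) = 1/((3325/4)*37 - 67116) = 1/(123025/4 - 67116) = 1/(-145439/4) = -4/145439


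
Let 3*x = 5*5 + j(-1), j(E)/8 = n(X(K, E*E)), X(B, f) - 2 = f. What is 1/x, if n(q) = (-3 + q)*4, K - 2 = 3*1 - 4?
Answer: 3/25 ≈ 0.12000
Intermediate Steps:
K = 1 (K = 2 + (3*1 - 4) = 2 + (3 - 4) = 2 - 1 = 1)
X(B, f) = 2 + f
n(q) = -12 + 4*q
j(E) = -32 + 32*E² (j(E) = 8*(-12 + 4*(2 + E*E)) = 8*(-12 + 4*(2 + E²)) = 8*(-12 + (8 + 4*E²)) = 8*(-4 + 4*E²) = -32 + 32*E²)
x = 25/3 (x = (5*5 + (-32 + 32*(-1)²))/3 = (25 + (-32 + 32*1))/3 = (25 + (-32 + 32))/3 = (25 + 0)/3 = (⅓)*25 = 25/3 ≈ 8.3333)
1/x = 1/(25/3) = 3/25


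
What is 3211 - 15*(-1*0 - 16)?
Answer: 3451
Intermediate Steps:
3211 - 15*(-1*0 - 16) = 3211 - 15*(0 - 16) = 3211 - 15*(-16) = 3211 - 1*(-240) = 3211 + 240 = 3451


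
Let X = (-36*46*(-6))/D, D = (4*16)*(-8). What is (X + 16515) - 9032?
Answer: 238835/32 ≈ 7463.6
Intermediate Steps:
D = -512 (D = 64*(-8) = -512)
X = -621/32 (X = (-36*46*(-6))/(-512) = -1656*(-6)*(-1/512) = 9936*(-1/512) = -621/32 ≈ -19.406)
(X + 16515) - 9032 = (-621/32 + 16515) - 9032 = 527859/32 - 9032 = 238835/32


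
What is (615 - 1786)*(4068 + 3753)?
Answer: -9158391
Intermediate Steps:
(615 - 1786)*(4068 + 3753) = -1171*7821 = -9158391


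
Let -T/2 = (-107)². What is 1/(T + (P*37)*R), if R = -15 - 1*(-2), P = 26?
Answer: -1/35404 ≈ -2.8245e-5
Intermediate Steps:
R = -13 (R = -15 + 2 = -13)
T = -22898 (T = -2*(-107)² = -2*11449 = -22898)
1/(T + (P*37)*R) = 1/(-22898 + (26*37)*(-13)) = 1/(-22898 + 962*(-13)) = 1/(-22898 - 12506) = 1/(-35404) = -1/35404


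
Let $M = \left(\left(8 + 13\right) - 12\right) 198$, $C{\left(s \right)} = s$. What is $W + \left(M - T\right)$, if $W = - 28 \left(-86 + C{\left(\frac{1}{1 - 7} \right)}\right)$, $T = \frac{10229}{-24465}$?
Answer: $\frac{102632749}{24465} \approx 4195.1$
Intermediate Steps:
$T = - \frac{10229}{24465}$ ($T = 10229 \left(- \frac{1}{24465}\right) = - \frac{10229}{24465} \approx -0.41811$)
$M = 1782$ ($M = \left(21 - 12\right) 198 = 9 \cdot 198 = 1782$)
$W = \frac{7238}{3}$ ($W = - 28 \left(-86 + \frac{1}{1 - 7}\right) = - 28 \left(-86 + \frac{1}{-6}\right) = - 28 \left(-86 - \frac{1}{6}\right) = \left(-28\right) \left(- \frac{517}{6}\right) = \frac{7238}{3} \approx 2412.7$)
$W + \left(M - T\right) = \frac{7238}{3} + \left(1782 - - \frac{10229}{24465}\right) = \frac{7238}{3} + \left(1782 + \frac{10229}{24465}\right) = \frac{7238}{3} + \frac{43606859}{24465} = \frac{102632749}{24465}$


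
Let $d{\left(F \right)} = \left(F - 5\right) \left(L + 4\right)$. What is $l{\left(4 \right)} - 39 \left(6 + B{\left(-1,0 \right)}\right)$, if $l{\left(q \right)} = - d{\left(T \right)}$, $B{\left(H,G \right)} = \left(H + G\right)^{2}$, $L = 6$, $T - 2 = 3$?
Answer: $-273$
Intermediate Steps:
$T = 5$ ($T = 2 + 3 = 5$)
$d{\left(F \right)} = -50 + 10 F$ ($d{\left(F \right)} = \left(F - 5\right) \left(6 + 4\right) = \left(-5 + F\right) 10 = -50 + 10 F$)
$B{\left(H,G \right)} = \left(G + H\right)^{2}$
$l{\left(q \right)} = 0$ ($l{\left(q \right)} = - (-50 + 10 \cdot 5) = - (-50 + 50) = \left(-1\right) 0 = 0$)
$l{\left(4 \right)} - 39 \left(6 + B{\left(-1,0 \right)}\right) = 0 - 39 \left(6 + \left(0 - 1\right)^{2}\right) = 0 - 39 \left(6 + \left(-1\right)^{2}\right) = 0 - 39 \left(6 + 1\right) = 0 - 273 = -273$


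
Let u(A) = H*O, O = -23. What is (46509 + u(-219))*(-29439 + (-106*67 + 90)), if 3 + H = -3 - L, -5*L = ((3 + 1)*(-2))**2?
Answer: -8447993113/5 ≈ -1.6896e+9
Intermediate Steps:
L = -64/5 (L = -4*(3 + 1)**2/5 = -(4*(-2))**2/5 = -1/5*(-8)**2 = -1/5*64 = -64/5 ≈ -12.800)
H = 34/5 (H = -3 + (-3 - 1*(-64/5)) = -3 + (-3 + 64/5) = -3 + 49/5 = 34/5 ≈ 6.8000)
u(A) = -782/5 (u(A) = (34/5)*(-23) = -782/5)
(46509 + u(-219))*(-29439 + (-106*67 + 90)) = (46509 - 782/5)*(-29439 + (-106*67 + 90)) = 231763*(-29439 + (-7102 + 90))/5 = 231763*(-29439 - 7012)/5 = (231763/5)*(-36451) = -8447993113/5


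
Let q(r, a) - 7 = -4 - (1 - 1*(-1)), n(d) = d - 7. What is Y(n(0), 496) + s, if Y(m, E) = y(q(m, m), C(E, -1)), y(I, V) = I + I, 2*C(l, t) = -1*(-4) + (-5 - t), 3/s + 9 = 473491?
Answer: 946967/473482 ≈ 2.0000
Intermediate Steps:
s = 3/473482 (s = 3/(-9 + 473491) = 3/473482 ≈ 6.3360e-6)
n(d) = -7 + d
C(l, t) = -½ - t/2 (C(l, t) = (-1*(-4) + (-5 - t))/2 = (4 + (-5 - t))/2 = (-1 - t)/2 = -½ - t/2)
q(r, a) = 1 (q(r, a) = 7 + (-4 - (1 - 1*(-1))) = 7 + (-4 - (1 + 1)) = 7 + (-4 - 1*2) = 7 + (-4 - 2) = 7 - 6 = 1)
y(I, V) = 2*I
Y(m, E) = 2 (Y(m, E) = 2*1 = 2)
Y(n(0), 496) + s = 2 + 3/473482 = 946967/473482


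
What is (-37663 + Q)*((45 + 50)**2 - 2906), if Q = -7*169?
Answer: -237698674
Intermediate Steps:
Q = -1183
(-37663 + Q)*((45 + 50)**2 - 2906) = (-37663 - 1183)*((45 + 50)**2 - 2906) = -38846*(95**2 - 2906) = -38846*(9025 - 2906) = -38846*6119 = -237698674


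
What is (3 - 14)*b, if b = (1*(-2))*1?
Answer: 22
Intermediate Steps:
b = -2 (b = -2*1 = -2)
(3 - 14)*b = (3 - 14)*(-2) = -11*(-2) = 22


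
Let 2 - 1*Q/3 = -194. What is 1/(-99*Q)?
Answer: -1/58212 ≈ -1.7179e-5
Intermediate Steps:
Q = 588 (Q = 6 - 3*(-194) = 6 + 582 = 588)
1/(-99*Q) = 1/(-99*588) = 1/(-58212) = -1/58212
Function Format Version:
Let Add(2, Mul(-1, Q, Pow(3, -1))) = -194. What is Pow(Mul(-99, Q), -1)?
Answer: Rational(-1, 58212) ≈ -1.7179e-5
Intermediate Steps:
Q = 588 (Q = Add(6, Mul(-3, -194)) = Add(6, 582) = 588)
Pow(Mul(-99, Q), -1) = Pow(Mul(-99, 588), -1) = Pow(-58212, -1) = Rational(-1, 58212)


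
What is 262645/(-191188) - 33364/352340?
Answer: -24729783933/16840794980 ≈ -1.4684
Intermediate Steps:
262645/(-191188) - 33364/352340 = 262645*(-1/191188) - 33364*1/352340 = -262645/191188 - 8341/88085 = -24729783933/16840794980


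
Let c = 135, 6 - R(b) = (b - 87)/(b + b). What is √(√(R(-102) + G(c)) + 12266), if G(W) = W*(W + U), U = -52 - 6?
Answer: √(14179496 + 34*√12022485)/34 ≈ 111.21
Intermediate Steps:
U = -58
R(b) = 6 - (-87 + b)/(2*b) (R(b) = 6 - (b - 87)/(b + b) = 6 - (-87 + b)/(2*b))
G(W) = W*(-58 + W) (G(W) = W*(W - 58) = W*(-58 + W))
√(√(R(-102) + G(c)) + 12266) = √(√((½)*(87 + 11*(-102))/(-102) + 135*(-58 + 135)) + 12266) = √(√((½)*(-1/102)*(87 - 1122) + 135*77) + 12266) = √(√((½)*(-1/102)*(-1035) + 10395) + 12266) = √(√(345/68 + 10395) + 12266) = √(√(707205/68) + 12266) = √(√12022485/34 + 12266) = √(12266 + √12022485/34)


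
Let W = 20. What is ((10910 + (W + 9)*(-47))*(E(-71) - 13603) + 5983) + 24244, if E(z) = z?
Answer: -130515451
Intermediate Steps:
((10910 + (W + 9)*(-47))*(E(-71) - 13603) + 5983) + 24244 = ((10910 + (20 + 9)*(-47))*(-71 - 13603) + 5983) + 24244 = ((10910 + 29*(-47))*(-13674) + 5983) + 24244 = ((10910 - 1363)*(-13674) + 5983) + 24244 = (9547*(-13674) + 5983) + 24244 = (-130545678 + 5983) + 24244 = -130539695 + 24244 = -130515451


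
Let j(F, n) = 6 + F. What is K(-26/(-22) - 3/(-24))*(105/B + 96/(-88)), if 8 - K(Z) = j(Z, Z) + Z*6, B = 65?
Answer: -47175/12584 ≈ -3.7488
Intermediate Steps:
K(Z) = 2 - 7*Z (K(Z) = 8 - ((6 + Z) + Z*6) = 8 - ((6 + Z) + 6*Z) = 8 - (6 + 7*Z) = 8 + (-6 - 7*Z) = 2 - 7*Z)
K(-26/(-22) - 3/(-24))*(105/B + 96/(-88)) = (2 - 7*(-26/(-22) - 3/(-24)))*(105/65 + 96/(-88)) = (2 - 7*(-26*(-1/22) - 3*(-1/24)))*(105*(1/65) + 96*(-1/88)) = (2 - 7*(13/11 + 1/8))*(21/13 - 12/11) = (2 - 7*115/88)*(75/143) = (2 - 805/88)*(75/143) = -629/88*75/143 = -47175/12584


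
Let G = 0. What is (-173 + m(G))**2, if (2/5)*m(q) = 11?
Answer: 84681/4 ≈ 21170.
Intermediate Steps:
m(q) = 55/2 (m(q) = (5/2)*11 = 55/2)
(-173 + m(G))**2 = (-173 + 55/2)**2 = (-291/2)**2 = 84681/4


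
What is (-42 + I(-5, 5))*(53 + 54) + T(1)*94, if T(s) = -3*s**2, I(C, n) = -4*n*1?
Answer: -6916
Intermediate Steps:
I(C, n) = -4*n
(-42 + I(-5, 5))*(53 + 54) + T(1)*94 = (-42 - 4*5)*(53 + 54) - 3*1**2*94 = (-42 - 20)*107 - 3*1*94 = -62*107 - 3*94 = -6634 - 282 = -6916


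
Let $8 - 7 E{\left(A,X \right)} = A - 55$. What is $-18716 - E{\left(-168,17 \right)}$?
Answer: $-18749$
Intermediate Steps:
$E{\left(A,X \right)} = 9 - \frac{A}{7}$ ($E{\left(A,X \right)} = \frac{8}{7} - \frac{A - 55}{7} = \frac{8}{7} - \frac{-55 + A}{7} = \frac{8}{7} - \left(- \frac{55}{7} + \frac{A}{7}\right) = 9 - \frac{A}{7}$)
$-18716 - E{\left(-168,17 \right)} = -18716 - \left(9 - -24\right) = -18716 - \left(9 + 24\right) = -18716 - 33 = -18749$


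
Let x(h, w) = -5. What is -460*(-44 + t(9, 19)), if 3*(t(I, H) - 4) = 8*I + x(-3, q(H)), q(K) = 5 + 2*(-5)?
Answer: 24380/3 ≈ 8126.7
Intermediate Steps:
q(K) = -5 (q(K) = 5 - 10 = -5)
t(I, H) = 7/3 + 8*I/3 (t(I, H) = 4 + (8*I - 5)/3 = 4 + (-5 + 8*I)/3 = 4 + (-5/3 + 8*I/3) = 7/3 + 8*I/3)
-460*(-44 + t(9, 19)) = -460*(-44 + (7/3 + (8/3)*9)) = -460*(-44 + (7/3 + 24)) = -460*(-44 + 79/3) = -460*(-53/3) = 24380/3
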